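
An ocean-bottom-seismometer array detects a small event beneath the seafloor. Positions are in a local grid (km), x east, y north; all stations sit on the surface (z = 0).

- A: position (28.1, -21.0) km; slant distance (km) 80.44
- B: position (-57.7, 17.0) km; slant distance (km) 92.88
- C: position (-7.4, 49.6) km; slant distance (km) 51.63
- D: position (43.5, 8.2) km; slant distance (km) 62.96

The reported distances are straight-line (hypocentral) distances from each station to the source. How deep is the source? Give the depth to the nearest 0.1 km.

depth ≈ 44.3 km

Each station gives a sphere (x−x_i)² + (y−y_i)² + z² = d_i² (stations at z=0).
Subtracting the A sphere from B and C: z² cancels, leaving linear equations in x and y:
-171.6 x + 76.0 y = 231.58
-71.0 x + 141.2 y = 5089.25
Solving: x ≈ 18.800, y ≈ 45.496 km (keep extra digits for the depth step; rounded: 18.8, 45.5).
Then from the A sphere: z² = 80.44² − (x − 28.1)² − (y + 21.0)² with x = 18.800, y = 45.496, so z ≈ 44.299 ≈ 44.3 km.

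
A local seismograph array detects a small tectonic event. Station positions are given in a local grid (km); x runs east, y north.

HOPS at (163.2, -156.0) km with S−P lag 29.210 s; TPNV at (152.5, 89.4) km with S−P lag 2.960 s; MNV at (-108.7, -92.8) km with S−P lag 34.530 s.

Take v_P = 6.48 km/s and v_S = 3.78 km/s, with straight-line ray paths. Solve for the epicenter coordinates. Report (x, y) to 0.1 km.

x ≈ 132.4 km, y ≈ 107.2 km

Distance from S−P lag: d = Δt · v_P v_S / (v_P − v_S) = Δt · (6.48·3.78)/(6.48−3.78) ≈ 9.0720·Δt.
So d_HOPS = 264.99, d_TPNV = 26.85, d_MNV = 313.26 km.
Circle about each station: (x − 163.2)² + (y + 156.0)² = 264.99²; (x − 152.5)² + (y − 89.4)² = 26.85²; (x + 108.7)² + (y + 92.8)² = 313.26².
Subtracting the HOPS equation from the TPNV and MNV equations removes the quadratic terms:
-21.4 x + 490.8 y = 49777.15
-543.8 x + 126.4 y = -58454.84
Solving the 2×2 system: x ≈ 132.4, y ≈ 107.2 km.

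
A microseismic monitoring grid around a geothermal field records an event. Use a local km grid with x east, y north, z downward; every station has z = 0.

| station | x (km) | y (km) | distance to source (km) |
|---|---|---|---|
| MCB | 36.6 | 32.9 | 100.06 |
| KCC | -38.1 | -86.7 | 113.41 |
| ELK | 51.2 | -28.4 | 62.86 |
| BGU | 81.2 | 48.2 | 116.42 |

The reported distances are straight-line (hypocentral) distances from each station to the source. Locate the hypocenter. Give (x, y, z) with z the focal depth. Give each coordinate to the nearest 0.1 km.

Each station gives a sphere (x−x_i)² + (y−y_i)² + z² = d_i² (stations at z=0).
Subtracting the MCB sphere from KCC and ELK: z² cancels, leaving linear equations in x and y:
-149.4 x − 239.2 y = 3696.71
29.2 x − 122.6 y = 7066.65
Solving: x ≈ 48.896, y ≈ -45.994 km (keep extra digits for the depth step; rounded: 48.9, -46.0).
Then from the MCB sphere: z² = 100.06² − (x − 36.6)² − (y − 32.9)² with x = 48.896, y = -45.994, so z ≈ 60.304 ≈ 60.3 km.

x ≈ 48.9 km, y ≈ -46.0 km, depth ≈ 60.3 km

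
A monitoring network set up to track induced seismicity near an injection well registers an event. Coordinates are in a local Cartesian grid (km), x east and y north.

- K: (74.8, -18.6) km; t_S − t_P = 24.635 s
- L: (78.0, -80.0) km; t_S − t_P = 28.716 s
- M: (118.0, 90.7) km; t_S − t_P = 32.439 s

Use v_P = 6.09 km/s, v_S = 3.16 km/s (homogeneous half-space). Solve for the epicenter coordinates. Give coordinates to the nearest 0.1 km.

Distance from S−P lag: d = Δt · v_P v_S / (v_P − v_S) = Δt · (6.09·3.16)/(6.09−3.16) ≈ 6.5681·Δt.
So d_K = 161.80, d_L = 188.61, d_M = 213.06 km.
Circle about each station: (x − 74.8)² + (y + 18.6)² = 161.80²; (x − 78.0)² + (y + 80.0)² = 188.61²; (x − 118.0)² + (y − 90.7)² = 213.06².
Subtracting the K equation from the L and M equations removes the quadratic terms:
6.4 x − 122.8 y = -2851.49
86.4 x + 218.6 y = -3005.83
Solving the 2×2 system: x ≈ -82.6, y ≈ 18.9 km.

x ≈ -82.6 km, y ≈ 18.9 km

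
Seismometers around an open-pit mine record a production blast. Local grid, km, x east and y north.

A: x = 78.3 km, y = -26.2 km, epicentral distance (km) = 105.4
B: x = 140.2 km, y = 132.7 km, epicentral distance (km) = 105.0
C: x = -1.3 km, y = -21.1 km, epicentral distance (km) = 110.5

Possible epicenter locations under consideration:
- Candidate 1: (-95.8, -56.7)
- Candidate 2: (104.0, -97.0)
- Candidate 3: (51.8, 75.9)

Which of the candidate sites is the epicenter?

For each candidate, compare |candidate − station| to the reported distance:
Candidate 1: residuals A 71.4, B 197.6, C 9.5 → max 197.6 km
Candidate 2: residuals A 30.1, B 127.5, C 19.3 → max 127.5 km
Candidate 3: residuals A 0.1, B 0.1, C 0.1 → max 0.1 km
Only Candidate 3 has all residuals ≈ 0.

Candidate 3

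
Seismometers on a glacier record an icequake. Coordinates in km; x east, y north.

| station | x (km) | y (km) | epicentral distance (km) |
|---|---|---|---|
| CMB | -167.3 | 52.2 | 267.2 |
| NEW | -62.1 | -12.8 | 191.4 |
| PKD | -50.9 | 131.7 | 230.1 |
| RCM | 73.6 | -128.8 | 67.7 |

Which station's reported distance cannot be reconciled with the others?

NEW

Solve using three stations at a time. Using CMB, PKD, RCM (subtract circle equations pairwise → linear system) gives (x, y) ≈ (74.7, -61.1).
Distances from that point to each station vs reported:
  CMB: calculated 267.2 vs reported 267.2 → residual 0.0 km
  NEW: calculated 145.1 vs reported 191.4 → residual 46.3 km
  PKD: calculated 230.1 vs reported 230.1 → residual 0.0 km
  RCM: calculated 67.7 vs reported 67.7 → residual 0.0 km
CMB, PKD, RCM are mutually consistent (residuals ≈ 0); NEW is off by 46.3 km.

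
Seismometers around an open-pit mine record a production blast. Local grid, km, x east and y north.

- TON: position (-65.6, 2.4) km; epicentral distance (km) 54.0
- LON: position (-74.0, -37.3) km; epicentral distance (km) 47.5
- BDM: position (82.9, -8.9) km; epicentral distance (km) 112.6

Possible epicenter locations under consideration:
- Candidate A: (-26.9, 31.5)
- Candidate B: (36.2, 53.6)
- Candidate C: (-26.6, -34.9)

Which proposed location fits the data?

For each candidate, compare |candidate − station| to the reported distance:
Candidate A: residuals TON 5.6, LON 35.9, BDM 4.4 → max 35.9 km
Candidate B: residuals TON 60.0, LON 95.4, BDM 34.6 → max 95.4 km
Candidate C: residuals TON 0.0, LON 0.0, BDM 0.1 → max 0.1 km
Only Candidate C has all residuals ≈ 0.

Candidate C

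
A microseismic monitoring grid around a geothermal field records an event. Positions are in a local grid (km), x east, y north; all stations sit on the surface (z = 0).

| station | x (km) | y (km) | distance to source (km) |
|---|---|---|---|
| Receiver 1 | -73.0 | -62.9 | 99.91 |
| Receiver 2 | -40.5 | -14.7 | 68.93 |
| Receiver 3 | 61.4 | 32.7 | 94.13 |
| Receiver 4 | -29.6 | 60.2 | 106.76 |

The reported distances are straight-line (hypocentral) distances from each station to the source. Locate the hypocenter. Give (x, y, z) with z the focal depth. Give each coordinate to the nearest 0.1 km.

x ≈ 7.4 km, y ≈ -27.8 km, depth ≈ 47.8 km

Each station gives a sphere (x−x_i)² + (y−y_i)² + z² = d_i² (stations at z=0).
Subtracting the Receiver 1 sphere from Receiver 2 and Receiver 3: z² cancels, leaving linear equations in x and y:
65.0 x + 96.4 y = -2198.41
268.8 x + 191.2 y = -3324.61
Solving: x ≈ 7.404, y ≈ -27.798 km (keep extra digits for the depth step; rounded: 7.4, -27.8).
Then from the Receiver 1 sphere: z² = 99.91² − (x + 73.0)² − (y + 62.9)² with x = 7.404, y = -27.798, so z ≈ 47.802 ≈ 47.8 km.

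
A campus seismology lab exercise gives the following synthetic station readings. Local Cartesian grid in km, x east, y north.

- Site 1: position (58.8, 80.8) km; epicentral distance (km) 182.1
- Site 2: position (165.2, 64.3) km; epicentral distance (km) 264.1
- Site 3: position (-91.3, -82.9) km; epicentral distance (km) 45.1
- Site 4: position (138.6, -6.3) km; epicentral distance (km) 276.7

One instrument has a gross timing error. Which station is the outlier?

Site 4

Solve using three stations at a time. Using Site 1, Site 2, Site 3 (subtract circle equations pairwise → linear system) gives (x, y) ≈ (-77.4, -40.1).
Distances from that point to each station vs reported:
  Site 1: calculated 182.1 vs reported 182.1 → residual 0.0 km
  Site 2: calculated 264.1 vs reported 264.1 → residual 0.0 km
  Site 3: calculated 45.0 vs reported 45.1 → residual 0.1 km
  Site 4: calculated 218.6 vs reported 276.7 → residual 58.1 km
Site 1, Site 2, Site 3 are mutually consistent (residuals ≈ 0); Site 4 is off by 58.1 km.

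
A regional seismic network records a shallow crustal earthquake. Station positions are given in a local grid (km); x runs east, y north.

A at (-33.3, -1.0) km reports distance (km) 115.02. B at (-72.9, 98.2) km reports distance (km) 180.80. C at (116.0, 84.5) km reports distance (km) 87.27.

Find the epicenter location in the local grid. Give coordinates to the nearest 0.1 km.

(81.6, 4.3)

Circle about each station: (x + 33.3)² + (y + 1.0)² = 115.02²; (x + 72.9)² + (y − 98.2)² = 180.80²; (x − 116.0)² + (y − 84.5)² = 87.27².
Subtracting the A equation from the B and C equations removes the quadratic terms:
-79.2 x + 198.4 y = -5611.28
298.6 x + 171.0 y = 25099.91
Solving the 2×2 system: x ≈ 81.6, y ≈ 4.3 km.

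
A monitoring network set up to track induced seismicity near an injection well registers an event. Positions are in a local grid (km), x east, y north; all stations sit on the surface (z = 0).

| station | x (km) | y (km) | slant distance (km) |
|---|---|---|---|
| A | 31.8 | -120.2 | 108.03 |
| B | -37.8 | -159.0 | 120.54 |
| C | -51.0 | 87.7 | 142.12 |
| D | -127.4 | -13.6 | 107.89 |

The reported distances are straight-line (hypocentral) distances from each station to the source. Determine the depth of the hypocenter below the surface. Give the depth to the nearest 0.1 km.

Each station gives a sphere (x−x_i)² + (y−y_i)² + z² = d_i² (stations at z=0).
Subtracting the A sphere from B and C: z² cancels, leaving linear equations in x and y:
-139.2 x − 77.6 y = 8391.15
-165.6 x + 415.8 y = -13694.60
Solving: x ≈ -34.304, y ≈ -46.598 km (keep extra digits for the depth step; rounded: -34.3, -46.6).
Then from the A sphere: z² = 108.03² − (x − 31.8)² − (y + 120.2)² with x = -34.304, y = -46.598, so z ≈ 43.399 ≈ 43.4 km.
Check against D (with the unrounded solution): distance 107.88 ≈ 107.89 km. ✓

depth ≈ 43.4 km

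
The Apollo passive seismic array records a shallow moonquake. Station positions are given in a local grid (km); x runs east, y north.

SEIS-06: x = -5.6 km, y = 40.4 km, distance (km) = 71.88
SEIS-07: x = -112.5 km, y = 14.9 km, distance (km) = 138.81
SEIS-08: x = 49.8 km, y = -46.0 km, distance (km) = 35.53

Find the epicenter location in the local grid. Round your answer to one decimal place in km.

Circle about each station: (x + 5.6)² + (y − 40.4)² = 71.88²; (x + 112.5)² + (y − 14.9)² = 138.81²; (x − 49.8)² + (y + 46.0)² = 35.53².
Subtracting the SEIS-06 equation from the SEIS-07 and SEIS-08 equations removes the quadratic terms:
-213.8 x − 51.0 y = -2886.74
110.8 x − 172.8 y = 6836.87
Solving the 2×2 system: x ≈ 19.9, y ≈ -26.8 km.

19.9 km east, -26.8 km north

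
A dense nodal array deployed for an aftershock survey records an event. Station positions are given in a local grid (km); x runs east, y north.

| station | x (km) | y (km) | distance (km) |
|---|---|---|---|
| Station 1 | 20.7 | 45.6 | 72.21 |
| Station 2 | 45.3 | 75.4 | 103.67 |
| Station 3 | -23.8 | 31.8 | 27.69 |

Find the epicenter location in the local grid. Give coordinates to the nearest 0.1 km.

Circle about each station: (x − 20.7)² + (y − 45.6)² = 72.21²; (x − 45.3)² + (y − 75.4)² = 103.67²; (x + 23.8)² + (y − 31.8)² = 27.69².
Subtracting pairs of circle equations eliminates x²+y² and gives linear equations (the radical axes):
49.2 x + 59.6 y = -303.78
-89.0 x − 27.6 y = 3517.38
Solving the 2×2 system: x ≈ -51.0, y ≈ 37.0 km.

-51.0 km east, 37.0 km north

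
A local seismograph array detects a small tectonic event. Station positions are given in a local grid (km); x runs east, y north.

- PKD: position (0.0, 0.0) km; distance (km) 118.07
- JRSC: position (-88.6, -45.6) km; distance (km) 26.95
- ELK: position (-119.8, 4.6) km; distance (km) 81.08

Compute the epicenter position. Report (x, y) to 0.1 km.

x ≈ -93.5 km, y ≈ -72.1 km

Circle about each station: x² + y² = 118.07²; (x + 88.6)² + (y + 45.6)² = 26.95²; (x + 119.8)² + (y − 4.6)² = 81.08².
Subtracting pairs of circle equations eliminates x²+y² and gives linear equations (the radical axes):
-177.2 x − 91.2 y = 23143.54
-239.6 x + 9.2 y = 21739.76
Solving the 2×2 system: x ≈ -93.5, y ≈ -72.1 km.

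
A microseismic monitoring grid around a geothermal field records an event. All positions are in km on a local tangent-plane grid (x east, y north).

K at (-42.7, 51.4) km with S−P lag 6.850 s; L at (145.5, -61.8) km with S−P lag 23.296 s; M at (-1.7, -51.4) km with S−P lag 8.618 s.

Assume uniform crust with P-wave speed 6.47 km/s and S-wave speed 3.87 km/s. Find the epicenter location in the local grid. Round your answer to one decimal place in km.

-72.2 km east, -7.6 km north

Distance from S−P lag: d = Δt · v_P v_S / (v_P − v_S) = Δt · (6.47·3.87)/(6.47−3.87) ≈ 9.6303·Δt.
So d_K = 65.97, d_L = 224.35, d_M = 82.99 km.
Circle about each station: (x + 42.7)² + (y − 51.4)² = 65.97²; (x − 145.5)² + (y + 61.8)² = 224.35²; (x + 1.7)² + (y + 51.4)² = 82.99².
Subtracting the K equation from the L and M equations removes the quadratic terms:
376.4 x − 226.4 y = -25456.64
82.0 x − 205.6 y = -4355.70
Solving the 2×2 system: x ≈ -72.2, y ≈ -7.6 km.
Check against K (with the unrounded x, y): √((x + 42.7)²+(y − 51.4)²) = 65.98 ≈ 65.97 km. ✓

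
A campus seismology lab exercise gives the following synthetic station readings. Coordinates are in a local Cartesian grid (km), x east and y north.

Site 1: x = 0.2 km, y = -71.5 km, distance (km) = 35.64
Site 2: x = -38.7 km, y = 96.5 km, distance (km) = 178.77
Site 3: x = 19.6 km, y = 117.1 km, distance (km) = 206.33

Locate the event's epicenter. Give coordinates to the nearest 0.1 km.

Circle about each station: (x − 0.2)² + (y + 71.5)² = 35.64²; (x + 38.7)² + (y − 96.5)² = 178.77²; (x − 19.6)² + (y − 117.1)² = 206.33².
Subtracting the Site 1 equation from the Site 2 and Site 3 equations removes the quadratic terms:
-77.8 x + 336.0 y = -24990.85
38.8 x + 377.2 y = -32317.58
Solving the 2×2 system: x ≈ -33.8, y ≈ -82.2 km.
Check against Site 1 (with the unrounded x, y): √((x − 0.2)²+(y + 71.5)²) = 35.64 ≈ 35.64 km. ✓

x ≈ -33.8 km, y ≈ -82.2 km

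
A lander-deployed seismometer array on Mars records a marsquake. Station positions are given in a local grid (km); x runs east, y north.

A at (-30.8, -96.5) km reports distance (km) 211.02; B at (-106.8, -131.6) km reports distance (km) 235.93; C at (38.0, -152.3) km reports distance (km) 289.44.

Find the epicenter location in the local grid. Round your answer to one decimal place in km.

Circle about each station: (x + 30.8)² + (y + 96.5)² = 211.02²; (x + 106.8)² + (y + 131.6)² = 235.93²; (x − 38.0)² + (y + 152.3)² = 289.44².
Subtracting pairs of circle equations eliminates x²+y² and gives linear equations (the radical axes):
-152.0 x − 70.2 y = 7330.39
137.6 x − 111.6 y = -24867.67
Solving the 2×2 system: x ≈ -96.3, y ≈ 104.1 km.
Check against A (with the unrounded x, y): √((x + 30.8)²+(y + 96.5)²) = 211.02 ≈ 211.02 km. ✓

x ≈ -96.3 km, y ≈ 104.1 km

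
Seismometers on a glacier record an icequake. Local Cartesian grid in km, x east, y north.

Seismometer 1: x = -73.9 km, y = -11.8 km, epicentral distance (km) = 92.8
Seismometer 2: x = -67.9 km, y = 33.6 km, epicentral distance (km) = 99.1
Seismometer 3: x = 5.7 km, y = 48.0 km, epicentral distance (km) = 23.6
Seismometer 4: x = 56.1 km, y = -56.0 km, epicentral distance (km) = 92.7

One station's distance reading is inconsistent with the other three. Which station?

Seismometer 2

Solve using three stations at a time. Using Seismometer 1, Seismometer 3, Seismometer 4 (subtract circle equations pairwise → linear system) gives (x, y) ≈ (11.2, 25.1).
Distances from that point to each station vs reported:
  Seismometer 1: calculated 92.8 vs reported 92.8 → residual 0.0 km
  Seismometer 2: calculated 79.6 vs reported 99.1 → residual 19.5 km
  Seismometer 3: calculated 23.6 vs reported 23.6 → residual 0.0 km
  Seismometer 4: calculated 92.7 vs reported 92.7 → residual 0.0 km
Seismometer 1, Seismometer 3, Seismometer 4 are mutually consistent (residuals ≈ 0); Seismometer 2 is off by 19.5 km.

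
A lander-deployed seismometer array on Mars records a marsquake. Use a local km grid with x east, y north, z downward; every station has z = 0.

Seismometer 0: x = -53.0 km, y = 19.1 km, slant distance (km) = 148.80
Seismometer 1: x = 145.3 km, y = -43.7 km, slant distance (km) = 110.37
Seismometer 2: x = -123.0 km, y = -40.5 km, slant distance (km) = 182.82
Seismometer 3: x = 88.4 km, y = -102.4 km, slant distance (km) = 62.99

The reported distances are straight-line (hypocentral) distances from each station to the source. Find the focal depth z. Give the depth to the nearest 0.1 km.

depth ≈ 44.1 km

Each station gives a sphere (x−x_i)² + (y−y_i)² + z² = d_i² (stations at z=0).
Subtracting the Seismometer 0 sphere from Seismometer 1 and Seismometer 2: z² cancels, leaving linear equations in x and y:
396.6 x − 125.6 y = 29807.87
-140.0 x − 119.2 y = 2313.73
Solving: x ≈ 50.302, y ≈ -78.489 km (keep extra digits for the depth step; rounded: 50.3, -78.5).
Then from the Seismometer 0 sphere: z² = 148.80² − (x + 53.0)² − (y − 19.1)² with x = 50.302, y = -78.489, so z ≈ 44.119 ≈ 44.1 km.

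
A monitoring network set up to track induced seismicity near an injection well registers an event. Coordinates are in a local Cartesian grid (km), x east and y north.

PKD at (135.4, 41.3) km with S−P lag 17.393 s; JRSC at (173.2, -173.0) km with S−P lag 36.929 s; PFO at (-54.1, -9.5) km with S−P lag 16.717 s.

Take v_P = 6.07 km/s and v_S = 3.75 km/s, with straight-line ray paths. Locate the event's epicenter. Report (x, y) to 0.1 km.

Distance from S−P lag: d = Δt · v_P v_S / (v_P − v_S) = Δt · (6.07·3.75)/(6.07−3.75) ≈ 9.8114·Δt.
So d_PKD = 170.65, d_JRSC = 362.33, d_PFO = 164.02 km.
Circle about each station: (x − 135.4)² + (y − 41.3)² = 170.65²; (x − 173.2)² + (y + 173.0)² = 362.33²; (x + 54.1)² + (y + 9.5)² = 164.02².
Subtracting pairs of circle equations eliminates x²+y² and gives linear equations (the radical axes):
75.6 x − 428.6 y = -62273.22
-379.0 x − 101.6 y = -14802.93
Solving the 2×2 system: x ≈ 0.1, y ≈ 145.3 km.

(0.1, 145.3)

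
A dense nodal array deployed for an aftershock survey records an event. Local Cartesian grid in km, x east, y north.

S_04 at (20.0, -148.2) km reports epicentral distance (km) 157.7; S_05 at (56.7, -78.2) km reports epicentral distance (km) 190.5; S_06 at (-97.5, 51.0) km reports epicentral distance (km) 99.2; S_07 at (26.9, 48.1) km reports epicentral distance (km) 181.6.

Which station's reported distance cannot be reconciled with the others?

S_04

Solve using three stations at a time. Using S_05, S_06, S_07 (subtract circle equations pairwise → linear system) gives (x, y) ≈ (-130.4, -42.6).
Distances from that point to each station vs reported:
  S_04: calculated 183.8 vs reported 157.7 → residual 26.1 km
  S_05: calculated 190.5 vs reported 190.5 → residual 0.0 km
  S_06: calculated 99.2 vs reported 99.2 → residual 0.0 km
  S_07: calculated 181.6 vs reported 181.6 → residual 0.0 km
S_05, S_06, S_07 are mutually consistent (residuals ≈ 0); S_04 is off by 26.1 km.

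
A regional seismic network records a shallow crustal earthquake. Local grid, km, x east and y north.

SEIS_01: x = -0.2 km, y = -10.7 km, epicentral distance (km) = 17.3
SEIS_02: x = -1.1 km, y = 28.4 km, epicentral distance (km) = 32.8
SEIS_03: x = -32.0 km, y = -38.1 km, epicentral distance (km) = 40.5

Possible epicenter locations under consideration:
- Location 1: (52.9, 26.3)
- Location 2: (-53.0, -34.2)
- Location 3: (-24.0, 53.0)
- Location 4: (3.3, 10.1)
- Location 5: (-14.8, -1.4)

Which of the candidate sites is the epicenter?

Location 5

For each candidate, compare |candidate − station| to the reported distance:
Location 1: residuals SEIS_01 47.4, SEIS_02 21.2, SEIS_03 66.1 → max 66.1 km
Location 2: residuals SEIS_01 40.5, SEIS_02 48.5, SEIS_03 19.1 → max 48.5 km
Location 3: residuals SEIS_01 50.7, SEIS_02 0.8, SEIS_03 51.0 → max 51.0 km
Location 4: residuals SEIS_01 3.8, SEIS_02 14.0, SEIS_03 19.2 → max 19.2 km
Location 5: residuals SEIS_01 0.0, SEIS_02 0.0, SEIS_03 0.0 → max 0.0 km
Only Location 5 has all residuals ≈ 0.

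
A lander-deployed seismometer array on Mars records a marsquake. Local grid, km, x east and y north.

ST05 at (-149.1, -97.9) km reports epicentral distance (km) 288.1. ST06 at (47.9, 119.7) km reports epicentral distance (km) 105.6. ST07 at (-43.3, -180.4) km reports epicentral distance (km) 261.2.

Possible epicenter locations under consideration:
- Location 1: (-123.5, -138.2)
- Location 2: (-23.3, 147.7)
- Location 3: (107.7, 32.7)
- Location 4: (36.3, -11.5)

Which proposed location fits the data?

Location 3

For each candidate, compare |candidate − station| to the reported distance:
Location 1: residuals ST05 240.4, ST06 204.1, ST07 170.6 → max 240.4 km
Location 2: residuals ST05 12.2, ST06 29.1, ST07 67.5 → max 67.5 km
Location 3: residuals ST05 0.0, ST06 0.0, ST07 0.0 → max 0.0 km
Location 4: residuals ST05 83.6, ST06 26.1, ST07 74.5 → max 83.6 km
Only Location 3 has all residuals ≈ 0.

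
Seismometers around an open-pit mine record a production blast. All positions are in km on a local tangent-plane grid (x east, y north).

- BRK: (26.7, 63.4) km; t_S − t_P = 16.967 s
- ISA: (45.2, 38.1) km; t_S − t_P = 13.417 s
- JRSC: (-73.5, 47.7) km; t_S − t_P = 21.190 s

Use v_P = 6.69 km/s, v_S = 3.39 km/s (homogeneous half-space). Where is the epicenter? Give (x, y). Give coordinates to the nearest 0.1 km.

(31.6, -53.1)

Distance from S−P lag: d = Δt · v_P v_S / (v_P − v_S) = Δt · (6.69·3.39)/(6.69−3.39) ≈ 6.8725·Δt.
So d_BRK = 116.60, d_ISA = 92.21, d_JRSC = 145.63 km.
Circle about each station: (x − 26.7)² + (y − 63.4)² = 116.60²; (x − 45.2)² + (y − 38.1)² = 92.21²; (x + 73.5)² + (y − 47.7)² = 145.63².
Subtracting the BRK equation from the ISA and JRSC equations removes the quadratic terms:
37.0 x − 50.6 y = 3855.08
-200.4 x − 31.4 y = -4667.45
Solving the 2×2 system: x ≈ 31.6, y ≈ -53.1 km.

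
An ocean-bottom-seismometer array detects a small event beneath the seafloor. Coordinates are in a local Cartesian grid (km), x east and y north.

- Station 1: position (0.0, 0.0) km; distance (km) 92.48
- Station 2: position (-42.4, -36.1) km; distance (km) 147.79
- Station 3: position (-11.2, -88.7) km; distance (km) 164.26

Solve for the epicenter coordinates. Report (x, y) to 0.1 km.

78.5 km east, 48.9 km north

Circle about each station: x² + y² = 92.48²; (x + 42.4)² + (y + 36.1)² = 147.79²; (x + 11.2)² + (y + 88.7)² = 164.26².
Subtracting the Station 1 equation from the Station 2 and Station 3 equations removes the quadratic terms:
-84.8 x − 72.2 y = -10188.36
-22.4 x − 177.4 y = -10435.67
Solving the 2×2 system: x ≈ 78.5, y ≈ 48.9 km.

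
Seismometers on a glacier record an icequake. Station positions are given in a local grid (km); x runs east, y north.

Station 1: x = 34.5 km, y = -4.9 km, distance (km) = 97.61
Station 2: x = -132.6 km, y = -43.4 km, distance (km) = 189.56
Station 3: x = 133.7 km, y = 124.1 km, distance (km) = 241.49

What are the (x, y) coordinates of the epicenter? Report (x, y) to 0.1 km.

Circle about each station: (x − 34.5)² + (y + 4.9)² = 97.61²; (x + 132.6)² + (y + 43.4)² = 189.56²; (x − 133.7)² + (y − 124.1)² = 241.49².
Subtracting the Station 1 equation from the Station 2 and Station 3 equations removes the quadratic terms:
-334.2 x − 77.0 y = -8153.22
198.4 x + 258.0 y = -16727.47
Solving the 2×2 system: x ≈ 47.8, y ≈ -101.6 km.

47.8 km east, -101.6 km north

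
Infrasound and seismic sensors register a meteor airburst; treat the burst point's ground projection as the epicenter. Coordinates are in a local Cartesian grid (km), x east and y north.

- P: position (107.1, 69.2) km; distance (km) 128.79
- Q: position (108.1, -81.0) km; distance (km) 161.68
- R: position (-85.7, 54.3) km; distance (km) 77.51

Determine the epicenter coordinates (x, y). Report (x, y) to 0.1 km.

(-13.9, 25.1)

Circle about each station: (x − 107.1)² + (y − 69.2)² = 128.79²; (x − 108.1)² + (y + 81.0)² = 161.68²; (x + 85.7)² + (y − 54.3)² = 77.51².
Subtracting pairs of circle equations eliminates x²+y² and gives linear equations (the radical axes):
2.0 x − 300.4 y = -7566.00
-385.6 x − 29.8 y = 4612.99
Solving the 2×2 system: x ≈ -13.9, y ≈ 25.1 km.
Check against P (with the unrounded x, y): √((x − 107.1)²+(y − 69.2)²) = 128.79 ≈ 128.79 km. ✓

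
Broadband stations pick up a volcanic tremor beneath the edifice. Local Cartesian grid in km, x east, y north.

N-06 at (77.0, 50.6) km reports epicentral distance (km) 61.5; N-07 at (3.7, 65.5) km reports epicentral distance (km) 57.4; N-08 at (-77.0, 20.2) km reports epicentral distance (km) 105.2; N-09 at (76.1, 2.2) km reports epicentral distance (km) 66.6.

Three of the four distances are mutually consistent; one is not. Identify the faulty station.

Solve using three stations at a time. Using N-06, N-07, N-08 (subtract circle equations pairwise → linear system) gives (x, y) ≈ (28.0, 13.5).
Distances from that point to each station vs reported:
  N-06: calculated 61.5 vs reported 61.5 → residual 0.0 km
  N-07: calculated 57.4 vs reported 57.4 → residual 0.0 km
  N-08: calculated 105.2 vs reported 105.2 → residual 0.0 km
  N-09: calculated 49.4 vs reported 66.6 → residual 17.2 km
N-06, N-07, N-08 are mutually consistent (residuals ≈ 0); N-09 is off by 17.2 km.

N-09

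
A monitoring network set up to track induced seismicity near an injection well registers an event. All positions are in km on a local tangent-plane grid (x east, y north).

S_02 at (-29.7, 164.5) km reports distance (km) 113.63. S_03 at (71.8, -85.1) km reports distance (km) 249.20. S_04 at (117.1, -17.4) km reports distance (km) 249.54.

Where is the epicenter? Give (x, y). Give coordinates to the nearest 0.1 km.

Circle about each station: (x + 29.7)² + (y − 164.5)² = 113.63²; (x − 71.8)² + (y + 85.1)² = 249.20²; (x − 117.1)² + (y + 17.4)² = 249.54².
Subtracting the S_02 equation from the S_03 and S_04 equations removes the quadratic terms:
203.0 x − 499.2 y = -64733.95
293.6 x − 363.8 y = -63285.60
Solving the 2×2 system: x ≈ -110.6, y ≈ 84.7 km.

(-110.6, 84.7)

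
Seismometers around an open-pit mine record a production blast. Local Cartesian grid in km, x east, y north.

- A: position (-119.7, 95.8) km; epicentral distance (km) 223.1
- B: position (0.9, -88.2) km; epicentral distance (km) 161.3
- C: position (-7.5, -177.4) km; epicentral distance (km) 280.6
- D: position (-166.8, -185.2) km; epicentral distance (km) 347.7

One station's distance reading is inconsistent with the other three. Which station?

C

Solve using three stations at a time. Using A, B, D (subtract circle equations pairwise → linear system) gives (x, y) ≈ (96.8, 41.6).
Distances from that point to each station vs reported:
  A: calculated 223.2 vs reported 223.1 → residual 0.1 km
  B: calculated 161.4 vs reported 161.3 → residual 0.1 km
  C: calculated 242.6 vs reported 280.6 → residual 38.0 km
  D: calculated 347.7 vs reported 347.7 → residual 0.0 km
A, B, D are mutually consistent (residuals ≈ 0); C is off by 38.0 km.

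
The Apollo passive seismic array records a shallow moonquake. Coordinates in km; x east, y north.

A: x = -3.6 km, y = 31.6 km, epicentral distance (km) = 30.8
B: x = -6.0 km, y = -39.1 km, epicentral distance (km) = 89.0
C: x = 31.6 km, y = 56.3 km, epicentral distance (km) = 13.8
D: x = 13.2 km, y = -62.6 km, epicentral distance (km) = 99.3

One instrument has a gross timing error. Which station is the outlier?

D

Solve using three stations at a time. Using A, B, C (subtract circle equations pairwise → linear system) gives (x, y) ≈ (24.3, 44.6).
Distances from that point to each station vs reported:
  A: calculated 30.8 vs reported 30.8 → residual 0.0 km
  B: calculated 89.0 vs reported 89.0 → residual 0.0 km
  C: calculated 13.8 vs reported 13.8 → residual 0.0 km
  D: calculated 107.7 vs reported 99.3 → residual 8.4 km
A, B, C are mutually consistent (residuals ≈ 0); D is off by 8.4 km.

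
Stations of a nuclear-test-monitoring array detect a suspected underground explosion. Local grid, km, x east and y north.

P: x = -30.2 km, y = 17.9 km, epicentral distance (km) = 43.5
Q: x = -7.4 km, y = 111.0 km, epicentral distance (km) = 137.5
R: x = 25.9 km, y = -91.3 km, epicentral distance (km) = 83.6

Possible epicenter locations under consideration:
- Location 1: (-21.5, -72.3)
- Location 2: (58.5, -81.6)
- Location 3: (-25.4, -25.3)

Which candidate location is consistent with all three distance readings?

Location 3

For each candidate, compare |candidate − station| to the reported distance:
Location 1: residuals P 47.1, Q 46.3, R 32.5 → max 47.1 km
Location 2: residuals P 89.8, Q 66.1, R 49.6 → max 89.8 km
Location 3: residuals P 0.0, Q 0.0, R 0.0 → max 0.0 km
Only Location 3 has all residuals ≈ 0.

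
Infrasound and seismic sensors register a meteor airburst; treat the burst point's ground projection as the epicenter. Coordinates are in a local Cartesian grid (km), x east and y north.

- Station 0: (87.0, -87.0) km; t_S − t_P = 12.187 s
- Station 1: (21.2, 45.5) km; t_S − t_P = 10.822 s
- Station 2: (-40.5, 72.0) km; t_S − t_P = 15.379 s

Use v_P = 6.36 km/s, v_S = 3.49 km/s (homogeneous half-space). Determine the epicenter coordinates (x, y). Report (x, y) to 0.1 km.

Distance from S−P lag: d = Δt · v_P v_S / (v_P − v_S) = Δt · (6.36·3.49)/(6.36−3.49) ≈ 7.7339·Δt.
So d_Station 0 = 94.25, d_Station 1 = 83.70, d_Station 2 = 118.94 km.
Circle about each station: (x − 87.0)² + (y + 87.0)² = 94.25²; (x − 21.2)² + (y − 45.5)² = 83.70²; (x + 40.5)² + (y − 72.0)² = 118.94².
Subtracting the Station 0 equation from the Station 1 and Station 2 equations removes the quadratic terms:
-131.6 x + 265.0 y = -10740.94
-255.0 x + 318.0 y = -13577.41
Solving the 2×2 system: x ≈ 7.1, y ≈ -37.0 km.

7.1 km east, -37.0 km north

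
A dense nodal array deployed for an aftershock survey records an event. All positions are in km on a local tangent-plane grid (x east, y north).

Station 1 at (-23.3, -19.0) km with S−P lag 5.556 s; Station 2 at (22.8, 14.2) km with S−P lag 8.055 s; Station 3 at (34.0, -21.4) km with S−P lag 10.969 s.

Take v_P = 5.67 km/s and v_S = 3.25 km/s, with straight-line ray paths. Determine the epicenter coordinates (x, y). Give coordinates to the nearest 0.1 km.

Distance from S−P lag: d = Δt · v_P v_S / (v_P − v_S) = Δt · (5.67·3.25)/(5.67−3.25) ≈ 7.6147·Δt.
So d_Station 1 = 42.31, d_Station 2 = 61.34, d_Station 3 = 83.53 km.
Circle about each station: (x + 23.3)² + (y + 19.0)² = 42.31²; (x − 22.8)² + (y − 14.2)² = 61.34²; (x − 34.0)² + (y + 21.4)² = 83.53².
Subtracting pairs of circle equations eliminates x²+y² and gives linear equations (the radical axes):
92.2 x + 66.4 y = -2154.87
114.6 x − 4.8 y = -4477.05
Solving the 2×2 system: x ≈ -38.2, y ≈ 20.6 km.
Check against Station 1 (with the unrounded x, y): √((x + 23.3)²+(y + 19.0)²) = 42.31 ≈ 42.31 km. ✓

x ≈ -38.2 km, y ≈ 20.6 km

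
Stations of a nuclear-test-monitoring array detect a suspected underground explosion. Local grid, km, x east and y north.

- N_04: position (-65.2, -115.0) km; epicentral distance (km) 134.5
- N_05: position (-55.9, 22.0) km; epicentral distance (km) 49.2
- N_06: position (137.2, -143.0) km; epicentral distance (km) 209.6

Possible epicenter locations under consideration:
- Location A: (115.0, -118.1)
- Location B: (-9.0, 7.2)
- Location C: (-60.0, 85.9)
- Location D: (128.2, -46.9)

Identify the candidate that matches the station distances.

Location B

For each candidate, compare |candidate − station| to the reported distance:
Location A: residuals N_04 45.7, N_05 171.8, N_06 176.2 → max 176.2 km
Location B: residuals N_04 0.0, N_05 0.0, N_06 0.0 → max 0.0 km
Location C: residuals N_04 66.5, N_05 14.8, N_06 92.5 → max 92.5 km
Location D: residuals N_04 70.5, N_05 147.4, N_06 113.1 → max 147.4 km
Only Location B has all residuals ≈ 0.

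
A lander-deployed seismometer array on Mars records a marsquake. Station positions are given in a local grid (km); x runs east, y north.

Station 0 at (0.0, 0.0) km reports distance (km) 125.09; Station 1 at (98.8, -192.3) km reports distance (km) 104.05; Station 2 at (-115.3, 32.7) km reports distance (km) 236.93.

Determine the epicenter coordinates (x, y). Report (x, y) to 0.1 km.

Circle about each station: x² + y² = 125.09²; (x − 98.8)² + (y + 192.3)² = 104.05²; (x + 115.3)² + (y − 32.7)² = 236.93².
Subtracting the Station 0 equation from the Station 1 and Station 2 equations removes the quadratic terms:
197.6 x − 384.6 y = 51561.84
-230.6 x + 65.4 y = -26124.94
Solving the 2×2 system: x ≈ 88.1, y ≈ -88.8 km.
Check against Station 0 (with the unrounded x, y): √(x²+y²) = 125.09 ≈ 125.09 km. ✓

88.1 km east, -88.8 km north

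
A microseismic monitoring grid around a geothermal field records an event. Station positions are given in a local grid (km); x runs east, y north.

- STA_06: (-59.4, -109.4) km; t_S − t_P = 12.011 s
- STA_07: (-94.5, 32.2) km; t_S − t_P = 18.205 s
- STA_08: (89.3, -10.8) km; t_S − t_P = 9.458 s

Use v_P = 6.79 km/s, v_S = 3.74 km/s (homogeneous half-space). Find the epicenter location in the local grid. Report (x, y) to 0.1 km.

Distance from S−P lag: d = Δt · v_P v_S / (v_P − v_S) = Δt · (6.79·3.74)/(6.79−3.74) ≈ 8.3261·Δt.
So d_STA_06 = 100.00, d_STA_07 = 151.58, d_STA_08 = 78.75 km.
Circle about each station: (x + 59.4)² + (y + 109.4)² = 100.00²; (x + 94.5)² + (y − 32.2)² = 151.58²; (x − 89.3)² + (y + 10.8)² = 78.75².
Subtracting the STA_06 equation from the STA_07 and STA_08 equations removes the quadratic terms:
-70.2 x + 283.2 y = -18506.13
297.4 x + 197.2 y = -3607.15
Solving the 2×2 system: x ≈ 26.8, y ≈ -58.7 km.

x ≈ 26.8 km, y ≈ -58.7 km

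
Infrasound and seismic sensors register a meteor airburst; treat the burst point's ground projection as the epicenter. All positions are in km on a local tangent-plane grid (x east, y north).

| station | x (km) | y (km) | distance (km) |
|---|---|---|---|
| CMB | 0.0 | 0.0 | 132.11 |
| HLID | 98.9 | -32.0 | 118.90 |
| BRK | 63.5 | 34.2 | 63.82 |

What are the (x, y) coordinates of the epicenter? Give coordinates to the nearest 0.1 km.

(99.5, 86.9)

Circle about each station: x² + y² = 132.11²; (x − 98.9)² + (y + 32.0)² = 118.90²; (x − 63.5)² + (y − 34.2)² = 63.82².
Subtracting pairs of circle equations eliminates x²+y² and gives linear equations (the radical axes):
197.8 x − 64.0 y = 14121.05
127.0 x + 68.4 y = 18581.95
Solving the 2×2 system: x ≈ 99.5, y ≈ 86.9 km.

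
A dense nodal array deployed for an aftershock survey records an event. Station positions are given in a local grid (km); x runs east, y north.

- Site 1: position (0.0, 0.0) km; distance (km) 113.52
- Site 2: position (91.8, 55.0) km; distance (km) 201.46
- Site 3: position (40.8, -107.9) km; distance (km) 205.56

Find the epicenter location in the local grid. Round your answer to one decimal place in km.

Circle about each station: x² + y² = 113.52²; (x − 91.8)² + (y − 55.0)² = 201.46²; (x − 40.8)² + (y + 107.9)² = 205.56².
Subtracting the Site 1 equation from the Site 2 and Site 3 equations removes the quadratic terms:
183.6 x + 110.0 y = -16247.10
81.6 x − 215.8 y = -16061.07
Solving the 2×2 system: x ≈ -108.5, y ≈ 33.4 km.

-108.5 km east, 33.4 km north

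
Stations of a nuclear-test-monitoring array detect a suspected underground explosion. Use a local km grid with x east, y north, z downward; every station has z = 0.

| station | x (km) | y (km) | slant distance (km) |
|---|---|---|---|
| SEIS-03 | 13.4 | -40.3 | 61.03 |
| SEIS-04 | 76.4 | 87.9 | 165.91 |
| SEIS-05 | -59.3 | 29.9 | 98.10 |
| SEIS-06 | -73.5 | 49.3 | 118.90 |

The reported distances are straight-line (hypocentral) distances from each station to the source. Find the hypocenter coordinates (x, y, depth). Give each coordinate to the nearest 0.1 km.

x ≈ -15.4 km, y ≈ -39.4 km, depth ≈ 53.8 km

Each station gives a sphere (x−x_i)² + (y−y_i)² + z² = d_i² (stations at z=0).
Subtracting the SEIS-03 sphere from SEIS-04 and SEIS-05: z² cancels, leaving linear equations in x and y:
126.0 x + 256.4 y = -12041.75
-145.4 x + 140.4 y = -3292.10
Solving: x ≈ -15.400, y ≈ -39.397 km (keep extra digits for the depth step; rounded: -15.4, -39.4).
Then from the SEIS-03 sphere: z² = 61.03² − (x − 13.4)² − (y + 40.3)² with x = -15.400, y = -39.397, so z ≈ 53.800 ≈ 53.8 km.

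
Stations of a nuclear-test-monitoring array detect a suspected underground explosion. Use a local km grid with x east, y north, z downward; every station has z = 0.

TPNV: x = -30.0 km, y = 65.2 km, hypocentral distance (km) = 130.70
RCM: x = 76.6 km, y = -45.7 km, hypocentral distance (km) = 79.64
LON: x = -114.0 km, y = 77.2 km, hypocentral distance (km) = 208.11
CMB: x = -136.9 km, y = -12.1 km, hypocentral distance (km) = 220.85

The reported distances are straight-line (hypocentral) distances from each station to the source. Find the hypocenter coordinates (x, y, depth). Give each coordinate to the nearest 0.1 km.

(75.6, 11.6, 55.3)

Each station gives a sphere (x−x_i)² + (y−y_i)² + z² = d_i² (stations at z=0).
Subtracting the TPNV sphere from RCM and LON: z² cancels, leaving linear equations in x and y:
213.2 x − 221.8 y = 13544.97
-168.0 x + 24.0 y = -12422.48
Solving: x ≈ 75.601, y ≈ 11.601 km (keep extra digits for the depth step; rounded: 75.6, 11.6).
Then from the TPNV sphere: z² = 130.70² − (x + 30.0)² − (y − 65.2)² with x = 75.601, y = 11.601, so z ≈ 55.300 ≈ 55.3 km.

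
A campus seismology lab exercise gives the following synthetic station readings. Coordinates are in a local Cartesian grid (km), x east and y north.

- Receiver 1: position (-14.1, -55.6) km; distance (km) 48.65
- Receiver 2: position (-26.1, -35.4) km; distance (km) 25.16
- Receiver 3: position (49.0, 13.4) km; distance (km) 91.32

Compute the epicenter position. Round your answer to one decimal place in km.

Circle about each station: (x + 14.1)² + (y + 55.6)² = 48.65²; (x + 26.1)² + (y + 35.4)² = 25.16²; (x − 49.0)² + (y − 13.4)² = 91.32².
Subtracting the Receiver 1 equation from the Receiver 2 and Receiver 3 equations removes the quadratic terms:
-24.0 x + 40.4 y = 378.00
126.2 x + 138.0 y = -6682.13
Solving the 2×2 system: x ≈ -38.3, y ≈ -13.4 km.
Check against Receiver 1 (with the unrounded x, y): √((x + 14.1)²+(y + 55.6)²) = 48.65 ≈ 48.65 km. ✓

(-38.3, -13.4)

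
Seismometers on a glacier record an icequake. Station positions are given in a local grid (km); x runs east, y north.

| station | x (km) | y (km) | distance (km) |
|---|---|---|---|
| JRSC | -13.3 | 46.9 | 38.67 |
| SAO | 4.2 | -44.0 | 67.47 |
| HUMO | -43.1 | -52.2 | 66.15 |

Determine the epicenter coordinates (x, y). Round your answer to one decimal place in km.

-31.9 km east, 13.0 km north

Circle about each station: (x + 13.3)² + (y − 46.9)² = 38.67²; (x − 4.2)² + (y + 44.0)² = 67.47²; (x + 43.1)² + (y + 52.2)² = 66.15².
Subtracting pairs of circle equations eliminates x²+y² and gives linear equations (the radical axes):
35.0 x − 181.8 y = -3479.69
-59.6 x − 198.2 y = -674.50
Solving the 2×2 system: x ≈ -31.9, y ≈ 13.0 km.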